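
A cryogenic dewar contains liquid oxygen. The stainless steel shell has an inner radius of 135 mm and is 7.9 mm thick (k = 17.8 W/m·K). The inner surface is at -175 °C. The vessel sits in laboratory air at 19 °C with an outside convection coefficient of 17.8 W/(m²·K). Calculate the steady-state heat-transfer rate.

Q ≈ 879 W

Each spherical layer contributes R = (1/r_i − 1/r_o)/(4πk):
R_stainless steel shell = (1/0.135 − 1/0.1429)/(4π×17.8) = 0.001831 K/W
R_outer film = 1/(h·4πr_o²) = 1/(17.8×4π×0.1429²) = 0.2189 K/W
R_total = 0.2208 K/W
Q = ΔT/R_total = 194/0.2208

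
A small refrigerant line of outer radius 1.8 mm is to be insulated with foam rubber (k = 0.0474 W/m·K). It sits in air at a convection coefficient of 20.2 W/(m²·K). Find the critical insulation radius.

r_cr ≈ 2.35 mm

For a cylinder r_cr = k/h = 0.0474/20.2
r_cr = 2.35 mm; since the bare radius (1.8 mm) is below r_cr, adding a thin layer of insulation will *increase* heat loss.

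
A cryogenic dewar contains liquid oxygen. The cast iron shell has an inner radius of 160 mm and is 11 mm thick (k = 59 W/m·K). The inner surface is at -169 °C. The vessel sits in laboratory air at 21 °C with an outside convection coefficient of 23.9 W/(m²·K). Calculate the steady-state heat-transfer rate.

Q ≈ 1660 W

Each spherical layer contributes R = (1/r_i − 1/r_o)/(4πk):
R_cast iron shell = (1/0.16 − 1/0.171)/(4π×59) = 5.423×10^-4 K/W
R_outer film = 1/(h·4πr_o²) = 1/(23.9×4π×0.171²) = 0.1139 K/W
R_total = 0.1144 K/W
Q = ΔT/R_total = 190/0.1144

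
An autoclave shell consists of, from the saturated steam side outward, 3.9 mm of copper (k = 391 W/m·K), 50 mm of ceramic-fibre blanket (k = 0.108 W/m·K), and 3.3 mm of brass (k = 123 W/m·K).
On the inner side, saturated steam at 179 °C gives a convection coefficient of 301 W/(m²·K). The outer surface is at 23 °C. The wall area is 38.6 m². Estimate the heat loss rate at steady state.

Treating each layer as a thermal resistance in series:
R_inner film = 1/(h_i·A) = 1/(301×38.6) = 8.607×10^-5 K/W
R_copper = L/(kA) = 0.0039/(391×38.6) = 2.584×10^-7 K/W
R_ceramic-fibre blanket = L/(kA) = 0.05/(0.108×38.6) = 0.01199 K/W
R_brass = L/(kA) = 0.0033/(123×38.6) = 6.951×10^-7 K/W
R_total = 0.01208 K/W
Q = ΔT / R_total = 156 / 0.01208

Q ≈ 12900 W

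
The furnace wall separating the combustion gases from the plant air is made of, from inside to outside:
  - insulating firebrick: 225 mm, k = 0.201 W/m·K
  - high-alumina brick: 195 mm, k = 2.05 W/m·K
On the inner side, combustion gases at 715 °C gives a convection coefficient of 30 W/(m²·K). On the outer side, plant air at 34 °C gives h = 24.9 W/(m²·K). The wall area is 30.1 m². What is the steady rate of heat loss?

Using the resistance-network approach (series):
R_inner film = 1/(h_i·A) = 1/(30×30.1) = 0.001107 K/W
R_insulating firebrick = L/(kA) = 0.225/(0.201×30.1) = 0.03719 K/W
R_high-alumina brick = L/(kA) = 0.195/(2.05×30.1) = 0.00316 K/W
R_outer film = 1/(h_o·A) = 1/(24.9×30.1) = 0.001334 K/W
R_total = 0.04279 K/W
Q = ΔT / R_total = 681 / 0.04279

Q ≈ 15900 W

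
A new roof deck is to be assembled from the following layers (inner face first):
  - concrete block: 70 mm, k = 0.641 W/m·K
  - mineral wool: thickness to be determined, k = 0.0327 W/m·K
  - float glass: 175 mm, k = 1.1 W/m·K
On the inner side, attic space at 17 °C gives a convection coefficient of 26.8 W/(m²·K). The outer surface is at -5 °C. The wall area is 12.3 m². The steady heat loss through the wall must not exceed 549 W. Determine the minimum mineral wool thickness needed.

Model the wall as resistances in series:
R_inner film = 1/(h_i·A) = 1/(26.8×12.3) = 0.003034 K/W
R_concrete block = L/(kA) = 0.07/(0.641×12.3) = 0.008878 K/W
R_float glass = L/(kA) = 0.175/(1.1×12.3) = 0.01293 K/W
Sum of the known resistances R_other = 0.02485 K/W
Required total resistance R_tot = ΔT/Q_allow = 22/549 = 0.04007 K/W
R_mineral wool = R_tot − R_other = 0.01523 K/W
L = R·k·A = 0.01523×0.0327×12.3

L ≈ 6.12 mm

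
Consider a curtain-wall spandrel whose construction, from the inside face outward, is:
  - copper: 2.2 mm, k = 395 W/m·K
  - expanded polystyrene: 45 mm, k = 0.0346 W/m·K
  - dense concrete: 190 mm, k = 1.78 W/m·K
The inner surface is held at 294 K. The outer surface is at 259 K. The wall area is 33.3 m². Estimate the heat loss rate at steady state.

Thermal resistances in series:
R_copper = L/(kA) = 0.0022/(395×33.3) = 1.673×10^-7 K/W
R_expanded polystyrene = L/(kA) = 0.045/(0.0346×33.3) = 0.03906 K/W
R_dense concrete = L/(kA) = 0.19/(1.78×33.3) = 0.003205 K/W
R_total = 0.04226 K/W
Q = ΔT / R_total = 35 / 0.04226

Q ≈ 828 W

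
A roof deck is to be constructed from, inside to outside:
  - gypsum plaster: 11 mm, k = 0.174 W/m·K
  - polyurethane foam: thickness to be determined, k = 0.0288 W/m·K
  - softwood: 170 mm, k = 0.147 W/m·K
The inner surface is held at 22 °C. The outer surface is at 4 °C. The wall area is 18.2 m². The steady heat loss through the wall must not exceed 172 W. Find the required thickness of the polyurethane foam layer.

Thermal resistances in series:
R_gypsum plaster = L/(kA) = 0.011/(0.174×18.2) = 0.003474 K/W
R_softwood = L/(kA) = 0.17/(0.147×18.2) = 0.06354 K/W
Sum of the known resistances R_other = 0.06702 K/W
Required total resistance R_tot = ΔT/Q_allow = 18/172 = 0.1047 K/W
R_polyurethane foam = R_tot − R_other = 0.03764 K/W
L = R·k·A = 0.03764×0.0288×18.2

L ≈ 19.7 mm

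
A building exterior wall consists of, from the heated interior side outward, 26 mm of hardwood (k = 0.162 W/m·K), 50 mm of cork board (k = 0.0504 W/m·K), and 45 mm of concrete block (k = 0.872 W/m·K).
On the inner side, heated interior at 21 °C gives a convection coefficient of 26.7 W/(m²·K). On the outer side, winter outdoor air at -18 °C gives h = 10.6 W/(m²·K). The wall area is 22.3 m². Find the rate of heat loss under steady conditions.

Series thermal resistances:
R_inner film = 1/(h_i·A) = 1/(26.7×22.3) = 0.00168 K/W
R_hardwood = L/(kA) = 0.026/(0.162×22.3) = 0.007197 K/W
R_cork board = L/(kA) = 0.05/(0.0504×22.3) = 0.04449 K/W
R_concrete block = L/(kA) = 0.045/(0.872×22.3) = 0.002314 K/W
R_outer film = 1/(h_o·A) = 1/(10.6×22.3) = 0.00423 K/W
R_total = 0.05991 K/W
Q = ΔT / R_total = 39 / 0.05991

Q ≈ 651 W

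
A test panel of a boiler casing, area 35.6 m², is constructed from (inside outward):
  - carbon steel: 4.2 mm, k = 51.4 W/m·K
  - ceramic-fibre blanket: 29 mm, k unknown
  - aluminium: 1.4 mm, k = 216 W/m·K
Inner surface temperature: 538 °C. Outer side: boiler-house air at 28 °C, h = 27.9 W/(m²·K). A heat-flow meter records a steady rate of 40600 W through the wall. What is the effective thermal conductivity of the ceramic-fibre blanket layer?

Using the resistance-network approach (series):
R_carbon steel = L/(kA) = 0.0042/(51.4×35.6) = 2.295×10^-6 K/W
R_aluminium = L/(kA) = 0.0014/(216×35.6) = 1.821×10^-7 K/W
R_outer film = 1/(h_o·A) = 1/(27.9×35.6) = 0.001007 K/W
Sum of known resistances R_other = 0.001009 K/W
Total R = ΔT/Q = 510/40600 = 0.01256 K/W
R_ceramic-fibre blanket = R_total − R_other = 0.01155 K/W
k = L/(R·A) = 0.029/(0.01155×35.6)

k ≈ 0.0705 W/(m·K)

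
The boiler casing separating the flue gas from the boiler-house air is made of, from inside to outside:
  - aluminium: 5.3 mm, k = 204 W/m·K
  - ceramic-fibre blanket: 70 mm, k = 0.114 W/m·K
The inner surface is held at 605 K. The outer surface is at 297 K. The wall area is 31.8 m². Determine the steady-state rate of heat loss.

Q ≈ 16000 W

Using the resistance-network approach (series):
R_aluminium = L/(kA) = 0.0053/(204×31.8) = 8.17×10^-7 K/W
R_ceramic-fibre blanket = L/(kA) = 0.07/(0.114×31.8) = 0.01931 K/W
R_total = 0.01931 K/W
Q = ΔT / R_total = 308 / 0.01931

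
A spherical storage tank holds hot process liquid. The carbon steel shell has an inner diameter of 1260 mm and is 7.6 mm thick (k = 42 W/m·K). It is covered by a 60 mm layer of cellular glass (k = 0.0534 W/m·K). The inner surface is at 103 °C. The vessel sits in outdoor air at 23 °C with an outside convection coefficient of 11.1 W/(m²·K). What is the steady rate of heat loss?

Q ≈ 371 W

Radial (spherical) resistances in series:
R_carbon steel shell = (1/0.63 − 1/0.6376)/(4π×42) = 3.585×10^-5 K/W
R_cellular glass = (1/0.6376 − 1/0.6976)/(4π×0.0534) = 0.201 K/W
R_outer film = 1/(h·4πr_o²) = 1/(11.1×4π×0.6976²) = 0.01473 K/W
R_total = 0.2158 K/W
Q = ΔT/R_total = 80/0.2158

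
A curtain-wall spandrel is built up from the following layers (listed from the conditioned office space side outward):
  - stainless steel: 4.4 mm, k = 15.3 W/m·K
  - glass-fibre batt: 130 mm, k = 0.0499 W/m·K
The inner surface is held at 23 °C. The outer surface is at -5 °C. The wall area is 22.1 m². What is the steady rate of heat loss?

Series thermal resistances:
R_stainless steel = L/(kA) = 0.0044/(15.3×22.1) = 1.301×10^-5 K/W
R_glass-fibre batt = L/(kA) = 0.13/(0.0499×22.1) = 0.1179 K/W
R_total = 0.1179 K/W
Q = ΔT / R_total = 28 / 0.1179

Q ≈ 237 W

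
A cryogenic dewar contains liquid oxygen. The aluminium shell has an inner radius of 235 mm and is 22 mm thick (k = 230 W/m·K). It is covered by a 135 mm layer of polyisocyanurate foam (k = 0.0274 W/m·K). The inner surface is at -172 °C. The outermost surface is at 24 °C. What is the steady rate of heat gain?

Q ≈ 50.4 W

Radial (spherical) resistances in series:
R_aluminium shell = (1/0.235 − 1/0.257)/(4π×230) = 1.26×10^-4 K/W
R_polyisocyanurate foam = (1/0.257 − 1/0.392)/(4π×0.0274) = 3.892 K/W
R_total = 3.892 K/W
Q = ΔT/R_total = 196/3.892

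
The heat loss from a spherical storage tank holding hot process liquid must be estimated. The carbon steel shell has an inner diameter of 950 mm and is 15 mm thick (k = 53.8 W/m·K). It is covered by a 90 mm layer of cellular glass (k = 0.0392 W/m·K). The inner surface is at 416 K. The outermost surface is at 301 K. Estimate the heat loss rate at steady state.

For a spherical shell R = (1/r₁ − 1/r₂)/(4πk); film R = 1/(h·4πr²). In series:
R_carbon steel shell = (1/0.475 − 1/0.49)/(4π×53.8) = 9.533×10^-5 K/W
R_cellular glass = (1/0.49 − 1/0.58)/(4π×0.0392) = 0.6429 K/W
R_total = 0.643 K/W
Q = ΔT/R_total = 115/0.643

Q ≈ 179 W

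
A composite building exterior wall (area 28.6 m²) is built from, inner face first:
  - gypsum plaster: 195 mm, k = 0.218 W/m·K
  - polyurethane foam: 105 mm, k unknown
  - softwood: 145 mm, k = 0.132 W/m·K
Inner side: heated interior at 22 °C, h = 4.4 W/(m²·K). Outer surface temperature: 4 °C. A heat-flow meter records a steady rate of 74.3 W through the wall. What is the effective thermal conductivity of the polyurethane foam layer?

Thermal resistances in series:
R_inner film = 1/(h_i·A) = 1/(4.4×28.6) = 0.007947 K/W
R_gypsum plaster = L/(kA) = 0.195/(0.218×28.6) = 0.03128 K/W
R_softwood = L/(kA) = 0.145/(0.132×28.6) = 0.03841 K/W
Sum of known resistances R_other = 0.07763 K/W
Total R = ΔT/Q = 18/74.3 = 0.2423 K/W
R_polyurethane foam = R_total − R_other = 0.1646 K/W
k = L/(R·A) = 0.105/(0.1646×28.6)

k ≈ 0.0223 W/(m·K)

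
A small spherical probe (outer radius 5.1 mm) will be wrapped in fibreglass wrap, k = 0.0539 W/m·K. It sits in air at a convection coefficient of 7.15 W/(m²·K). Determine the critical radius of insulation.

r_cr ≈ 15.1 mm

For a sphere r_cr = 2k/h = 2×0.0539/7.15
r_cr = 15.1 mm; since the bare radius (5.1 mm) is below r_cr, adding a thin layer of insulation will *increase* heat loss.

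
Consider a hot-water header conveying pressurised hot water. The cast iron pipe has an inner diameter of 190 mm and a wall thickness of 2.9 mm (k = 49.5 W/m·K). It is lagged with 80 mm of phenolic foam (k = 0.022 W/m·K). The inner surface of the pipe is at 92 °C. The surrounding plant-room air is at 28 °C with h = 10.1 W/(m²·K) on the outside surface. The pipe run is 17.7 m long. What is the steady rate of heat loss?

For a radial system each layer contributes R = ln(r_out/r_in)/(2πkL); films add R = 1/(hA).
R_cast iron pipe wall = ln(97.9/95)/(2π×49.5×17.7) = 5.462×10^-6 K/W
R_phenolic foam = ln(177.9/97.9)/(2π×0.022×17.7) = 0.2441 K/W
R_outer film = 1/(h_o·2πr_oL) = 1/(10.1×2π×0.1779×17.7) = 0.005004 K/W
R_total = 0.2491 K/W
Q = ΔT/R_total = 64/0.2491

Q ≈ 257 W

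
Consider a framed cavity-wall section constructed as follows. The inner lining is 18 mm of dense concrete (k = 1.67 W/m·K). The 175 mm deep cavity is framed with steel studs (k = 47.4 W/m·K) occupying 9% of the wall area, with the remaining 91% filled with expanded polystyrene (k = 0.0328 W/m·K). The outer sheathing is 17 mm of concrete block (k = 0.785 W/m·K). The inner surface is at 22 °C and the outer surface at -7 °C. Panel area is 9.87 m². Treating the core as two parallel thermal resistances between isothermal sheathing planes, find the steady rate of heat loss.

Q ≈ 3910 W

Sheathing layers in series; stud and cavity paths in parallel between them.
R_inner = 0.018/(1.67×9.87) = 0.001092 K/W
R_stud  = 0.175/(47.4×0.09×9.87) = 0.004156 K/W
R_cav   = 0.175/(0.0328×0.91×9.87) = 0.594 K/W
1/R_core = 1/R_stud + 1/R_cav → R_core = 0.004127 K/W
R_outer = 0.017/(0.785×9.87) = 0.002194 K/W
R_total = 0.007414 K/W
Q = ΔT/R_total = 29/0.007414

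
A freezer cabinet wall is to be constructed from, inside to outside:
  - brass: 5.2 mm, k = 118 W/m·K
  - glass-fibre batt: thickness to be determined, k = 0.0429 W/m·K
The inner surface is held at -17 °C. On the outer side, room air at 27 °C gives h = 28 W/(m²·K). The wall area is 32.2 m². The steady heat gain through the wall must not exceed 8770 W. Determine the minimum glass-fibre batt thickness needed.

L ≈ 5.4 mm

Using the resistance-network approach (series):
R_brass = L/(kA) = 0.0052/(118×32.2) = 1.369×10^-6 K/W
R_outer film = 1/(h_o·A) = 1/(28×32.2) = 0.001109 K/W
Sum of the known resistances R_other = 0.001111 K/W
Required total resistance R_tot = ΔT/Q_allow = 44/8770 = 0.005017 K/W
R_glass-fibre batt = R_tot − R_other = 0.003907 K/W
L = R·k·A = 0.003907×0.0429×32.2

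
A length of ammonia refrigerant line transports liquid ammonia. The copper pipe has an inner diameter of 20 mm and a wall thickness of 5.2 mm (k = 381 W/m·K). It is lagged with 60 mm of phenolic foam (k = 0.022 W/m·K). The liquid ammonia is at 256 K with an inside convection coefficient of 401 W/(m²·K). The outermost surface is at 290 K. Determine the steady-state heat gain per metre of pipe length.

q′ ≈ 2.93 W/m

Per-layer cylindrical resistances, series-summed:
R_inner film = 1/(h_i·2πr₁L) = 1/(401×2π×0.01×1) = 0.03969 K/W
R_copper pipe wall = ln(15.2/10)/(2π×381×1) = 1.749×10^-4 K/W
R_phenolic foam = ln(75.2/15.2)/(2π×0.022×1) = 11.57 K/W
R_total = 11.61 K/W
Q = ΔT/R_total = 34/11.61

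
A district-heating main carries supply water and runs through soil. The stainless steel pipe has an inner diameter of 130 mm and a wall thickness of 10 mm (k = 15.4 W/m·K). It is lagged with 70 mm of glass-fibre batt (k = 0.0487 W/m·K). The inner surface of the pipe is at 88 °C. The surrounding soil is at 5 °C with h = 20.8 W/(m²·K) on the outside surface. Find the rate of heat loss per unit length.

Cylindrical conduction, so R = ln(r₂/r₁)/(2πkL) per layer, in series:
R_stainless steel pipe wall = ln(75/65)/(2π×15.4×1) = 0.001479 K/W
R_glass-fibre batt = ln(145/75)/(2π×0.0487×1) = 2.154 K/W
R_outer film = 1/(h_o·2πr_oL) = 1/(20.8×2π×0.145×1) = 0.05277 K/W
R_total = 2.209 K/W
Q = ΔT/R_total = 83/2.209

q′ ≈ 37.6 W/m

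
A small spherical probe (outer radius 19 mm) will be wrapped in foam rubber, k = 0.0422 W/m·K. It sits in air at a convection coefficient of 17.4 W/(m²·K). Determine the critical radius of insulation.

For a sphere r_cr = 2k/h = 2×0.0422/17.4
r_cr = 4.85 mm; since the bare radius (19 mm) is above r_cr, any added insulation will reduce heat loss.

r_cr ≈ 4.85 mm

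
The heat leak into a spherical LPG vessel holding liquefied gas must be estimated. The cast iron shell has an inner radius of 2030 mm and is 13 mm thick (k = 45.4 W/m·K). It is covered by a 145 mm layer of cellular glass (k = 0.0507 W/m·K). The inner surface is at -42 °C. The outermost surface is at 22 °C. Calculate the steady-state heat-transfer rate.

Q ≈ 1260 W

Each spherical layer contributes R = (1/r_i − 1/r_o)/(4πk):
R_cast iron shell = (1/2.03 − 1/2.043)/(4π×45.4) = 5.494×10^-6 K/W
R_cellular glass = (1/2.043 − 1/2.188)/(4π×0.0507) = 0.05091 K/W
R_total = 0.05092 K/W
Q = ΔT/R_total = 64/0.05092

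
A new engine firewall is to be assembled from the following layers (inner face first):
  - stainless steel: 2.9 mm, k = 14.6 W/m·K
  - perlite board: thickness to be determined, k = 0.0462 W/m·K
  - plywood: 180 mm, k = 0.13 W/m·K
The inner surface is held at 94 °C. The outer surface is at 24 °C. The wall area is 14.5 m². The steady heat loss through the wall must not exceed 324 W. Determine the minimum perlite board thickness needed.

L ≈ 80.8 mm

Using the resistance-network approach (series):
R_stainless steel = L/(kA) = 0.0029/(14.6×14.5) = 1.37×10^-5 K/W
R_plywood = L/(kA) = 0.18/(0.13×14.5) = 0.09549 K/W
Sum of the known resistances R_other = 0.0955 K/W
Required total resistance R_tot = ΔT/Q_allow = 70/324 = 0.216 K/W
R_perlite board = R_tot − R_other = 0.1205 K/W
L = R·k·A = 0.1205×0.0462×14.5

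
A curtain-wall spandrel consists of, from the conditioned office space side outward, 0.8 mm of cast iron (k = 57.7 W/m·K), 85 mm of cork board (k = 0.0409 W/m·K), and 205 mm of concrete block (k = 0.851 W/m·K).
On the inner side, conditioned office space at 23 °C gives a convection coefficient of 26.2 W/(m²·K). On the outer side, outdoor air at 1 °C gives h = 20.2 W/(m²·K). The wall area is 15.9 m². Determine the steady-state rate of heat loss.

Q ≈ 145 W

Treating each layer as a thermal resistance in series:
R_inner film = 1/(h_i·A) = 1/(26.2×15.9) = 0.0024 K/W
R_cast iron = L/(kA) = 0.0008/(57.7×15.9) = 8.72×10^-7 K/W
R_cork board = L/(kA) = 0.085/(0.0409×15.9) = 0.1307 K/W
R_concrete block = L/(kA) = 0.205/(0.851×15.9) = 0.01515 K/W
R_outer film = 1/(h_o·A) = 1/(20.2×15.9) = 0.003114 K/W
R_total = 0.1514 K/W
Q = ΔT / R_total = 22 / 0.1514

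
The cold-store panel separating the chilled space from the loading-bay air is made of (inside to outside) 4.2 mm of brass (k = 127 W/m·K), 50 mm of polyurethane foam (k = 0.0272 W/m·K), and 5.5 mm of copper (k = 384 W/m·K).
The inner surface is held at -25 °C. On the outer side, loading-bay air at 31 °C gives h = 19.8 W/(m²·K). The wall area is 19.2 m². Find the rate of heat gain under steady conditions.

Q ≈ 569 W

Model the wall as resistances in series:
R_brass = L/(kA) = 0.0042/(127×19.2) = 1.722×10^-6 K/W
R_polyurethane foam = L/(kA) = 0.05/(0.0272×19.2) = 0.09574 K/W
R_copper = L/(kA) = 0.0055/(384×19.2) = 7.46×10^-7 K/W
R_outer film = 1/(h_o·A) = 1/(19.8×19.2) = 0.00263 K/W
R_total = 0.09837 K/W
Q = ΔT / R_total = 56 / 0.09837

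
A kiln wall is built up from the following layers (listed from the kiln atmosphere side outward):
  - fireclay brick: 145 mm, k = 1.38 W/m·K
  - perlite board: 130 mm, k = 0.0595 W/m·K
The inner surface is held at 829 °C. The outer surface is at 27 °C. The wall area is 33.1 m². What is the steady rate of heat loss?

Treating each layer as a thermal resistance in series:
R_fireclay brick = L/(kA) = 0.145/(1.38×33.1) = 0.003174 K/W
R_perlite board = L/(kA) = 0.13/(0.0595×33.1) = 0.06601 K/W
R_total = 0.06918 K/W
Q = ΔT / R_total = 802 / 0.06918

Q ≈ 11600 W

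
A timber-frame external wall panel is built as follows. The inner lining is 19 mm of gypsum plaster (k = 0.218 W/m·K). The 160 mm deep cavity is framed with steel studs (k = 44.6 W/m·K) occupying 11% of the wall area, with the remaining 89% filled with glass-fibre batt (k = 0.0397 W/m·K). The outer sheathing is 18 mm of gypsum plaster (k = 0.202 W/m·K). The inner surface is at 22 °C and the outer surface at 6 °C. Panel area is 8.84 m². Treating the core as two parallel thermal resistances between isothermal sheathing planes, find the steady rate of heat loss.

Q ≈ 678 W

Sheathing layers in series; stud and cavity paths in parallel between them.
R_inner = 0.019/(0.218×8.84) = 0.009859 K/W
R_stud  = 0.16/(44.6×0.11×8.84) = 0.003689 K/W
R_cav   = 0.16/(0.0397×0.89×8.84) = 0.5123 K/W
1/R_core = 1/R_stud + 1/R_cav → R_core = 0.003663 K/W
R_outer = 0.018/(0.202×8.84) = 0.01008 K/W
R_total = 0.0236 K/W
Q = ΔT/R_total = 16/0.0236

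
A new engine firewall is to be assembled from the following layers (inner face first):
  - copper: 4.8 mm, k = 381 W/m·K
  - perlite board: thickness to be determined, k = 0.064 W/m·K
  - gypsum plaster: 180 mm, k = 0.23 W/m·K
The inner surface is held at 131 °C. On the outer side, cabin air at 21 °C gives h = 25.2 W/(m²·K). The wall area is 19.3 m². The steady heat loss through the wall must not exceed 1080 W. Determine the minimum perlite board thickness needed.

Using the resistance-network approach (series):
R_copper = L/(kA) = 0.0048/(381×19.3) = 6.528×10^-7 K/W
R_gypsum plaster = L/(kA) = 0.18/(0.23×19.3) = 0.04055 K/W
R_outer film = 1/(h_o·A) = 1/(25.2×19.3) = 0.002056 K/W
Sum of the known resistances R_other = 0.04261 K/W
Required total resistance R_tot = ΔT/Q_allow = 110/1080 = 0.1019 K/W
R_perlite board = R_tot − R_other = 0.05925 K/W
L = R·k·A = 0.05925×0.064×19.3

L ≈ 73.2 mm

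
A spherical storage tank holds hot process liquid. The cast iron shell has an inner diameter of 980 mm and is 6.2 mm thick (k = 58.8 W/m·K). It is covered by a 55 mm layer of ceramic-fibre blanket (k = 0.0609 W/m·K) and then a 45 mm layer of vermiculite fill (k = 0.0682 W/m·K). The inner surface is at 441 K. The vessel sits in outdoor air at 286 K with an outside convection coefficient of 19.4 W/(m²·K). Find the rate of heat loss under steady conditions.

Q ≈ 357 W

Radial (spherical) resistances in series:
R_cast iron shell = (1/0.49 − 1/0.4962)/(4π×58.8) = 3.451×10^-5 K/W
R_ceramic-fibre blanket = (1/0.4962 − 1/0.5512)/(4π×0.0609) = 0.2628 K/W
R_vermiculite fill = (1/0.5512 − 1/0.5962)/(4π×0.0682) = 0.1598 K/W
R_outer film = 1/(h·4πr_o²) = 1/(19.4×4π×0.5962²) = 0.01154 K/W
R_total = 0.4341 K/W
Q = ΔT/R_total = 155/0.4341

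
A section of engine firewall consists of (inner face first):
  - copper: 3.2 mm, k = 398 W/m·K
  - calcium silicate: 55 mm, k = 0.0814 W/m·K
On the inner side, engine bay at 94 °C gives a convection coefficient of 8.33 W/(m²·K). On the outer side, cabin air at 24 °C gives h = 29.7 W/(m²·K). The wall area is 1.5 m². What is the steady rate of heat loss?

Q ≈ 127 W

Treating each layer as a thermal resistance in series:
R_inner film = 1/(h_i·A) = 1/(8.33×1.5) = 0.08003 K/W
R_copper = L/(kA) = 0.0032/(398×1.5) = 5.36×10^-6 K/W
R_calcium silicate = L/(kA) = 0.055/(0.0814×1.5) = 0.4505 K/W
R_outer film = 1/(h_o·A) = 1/(29.7×1.5) = 0.02245 K/W
R_total = 0.5529 K/W
Q = ΔT / R_total = 70 / 0.5529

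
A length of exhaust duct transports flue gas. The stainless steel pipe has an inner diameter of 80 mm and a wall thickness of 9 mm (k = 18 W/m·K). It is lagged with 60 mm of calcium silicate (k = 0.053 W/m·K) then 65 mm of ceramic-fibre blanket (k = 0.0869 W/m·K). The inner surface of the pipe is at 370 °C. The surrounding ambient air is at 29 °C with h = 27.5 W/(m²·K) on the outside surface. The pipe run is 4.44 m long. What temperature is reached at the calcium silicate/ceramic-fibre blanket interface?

T ≈ 121 °C

For a radial system each layer contributes R = ln(r_out/r_in)/(2πkL); films add R = 1/(hA).
R_stainless steel pipe wall = ln(49/40)/(2π×18×4.44) = 4.041×10^-4 K/W
R_calcium silicate = ln(109/49)/(2π×0.053×4.44) = 0.5407 K/W
R_ceramic-fibre blanket = ln(174/109)/(2π×0.0869×4.44) = 0.1929 K/W
R_outer film = 1/(h_o·2πr_oL) = 1/(27.5×2π×0.174×4.44) = 0.007491 K/W
R_total = 0.7416 K/W
Q = ΔT/R_total = 341/0.7416
Q = 460 W
T_interface = T_inner − Q·ΣR(inner→interface) = 370 − 460×0.5412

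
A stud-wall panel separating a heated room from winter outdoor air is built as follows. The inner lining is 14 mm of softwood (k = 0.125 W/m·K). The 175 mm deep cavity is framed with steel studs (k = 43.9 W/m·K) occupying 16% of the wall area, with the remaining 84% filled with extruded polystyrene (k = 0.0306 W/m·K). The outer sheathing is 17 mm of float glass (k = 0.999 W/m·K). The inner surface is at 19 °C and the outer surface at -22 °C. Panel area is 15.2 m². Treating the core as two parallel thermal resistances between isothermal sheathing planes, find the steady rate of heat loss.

Q ≈ 4050 W

Sheathing layers in series; stud and cavity paths in parallel between them.
R_inner = 0.014/(0.125×15.2) = 0.007368 K/W
R_stud  = 0.175/(43.9×0.16×15.2) = 0.001639 K/W
R_cav   = 0.175/(0.0306×0.84×15.2) = 0.4479 K/W
1/R_core = 1/R_stud + 1/R_cav → R_core = 0.001633 K/W
R_outer = 0.017/(0.999×15.2) = 0.00112 K/W
R_total = 0.01012 K/W
Q = ΔT/R_total = 41/0.01012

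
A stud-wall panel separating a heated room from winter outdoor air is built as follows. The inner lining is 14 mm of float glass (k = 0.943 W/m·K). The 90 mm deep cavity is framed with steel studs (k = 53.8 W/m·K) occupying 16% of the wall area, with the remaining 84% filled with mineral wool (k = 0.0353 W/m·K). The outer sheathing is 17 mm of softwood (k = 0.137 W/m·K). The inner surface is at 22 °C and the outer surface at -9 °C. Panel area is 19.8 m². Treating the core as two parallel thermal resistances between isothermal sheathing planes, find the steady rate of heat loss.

Q ≈ 4110 W

Sheathing layers in series; stud and cavity paths in parallel between them.
R_inner = 0.014/(0.943×19.8) = 7.498×10^-4 K/W
R_stud  = 0.09/(53.8×0.16×19.8) = 5.281×10^-4 K/W
R_cav   = 0.09/(0.0353×0.84×19.8) = 0.1533 K/W
1/R_core = 1/R_stud + 1/R_cav → R_core = 5.262×10^-4 K/W
R_outer = 0.017/(0.137×19.8) = 0.006267 K/W
R_total = 0.007543 K/W
Q = ΔT/R_total = 31/0.007543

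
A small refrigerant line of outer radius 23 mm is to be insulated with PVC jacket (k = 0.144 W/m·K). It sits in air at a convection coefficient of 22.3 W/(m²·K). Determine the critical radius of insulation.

r_cr ≈ 6.46 mm

For a cylinder r_cr = k/h = 0.144/22.3
r_cr = 6.46 mm; since the bare radius (23 mm) is above r_cr, any added insulation will reduce heat loss.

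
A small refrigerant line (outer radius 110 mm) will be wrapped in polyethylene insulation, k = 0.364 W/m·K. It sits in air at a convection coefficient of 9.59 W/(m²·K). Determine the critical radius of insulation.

For a cylinder r_cr = k/h = 0.364/9.59
r_cr = 38 mm; since the bare radius (110 mm) is above r_cr, any added insulation will reduce heat loss.

r_cr ≈ 38 mm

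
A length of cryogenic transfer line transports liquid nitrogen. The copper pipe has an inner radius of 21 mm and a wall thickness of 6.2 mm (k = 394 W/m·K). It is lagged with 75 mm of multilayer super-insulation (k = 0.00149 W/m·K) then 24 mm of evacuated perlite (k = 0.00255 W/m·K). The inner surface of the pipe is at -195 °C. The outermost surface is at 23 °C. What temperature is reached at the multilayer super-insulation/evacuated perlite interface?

Treating each annulus and film as a series resistance:
R_copper pipe wall = ln(27.2/21)/(2π×394×1) = 1.045×10^-4 K/W
R_multilayer super-insulation = ln(102.2/27.2)/(2π×0.00149×1) = 141.4 K/W
R_evacuated perlite = ln(126.2/102.2)/(2π×0.00255×1) = 13.17 K/W
R_total = 154.6 K/W
Q = ΔT/R_total = 218/154.6
Q = 1.41 W/m
T_interface = T_inner + Q·ΣR(inner→interface) = -195 + 1.41×141.4

T ≈ 4.43 °C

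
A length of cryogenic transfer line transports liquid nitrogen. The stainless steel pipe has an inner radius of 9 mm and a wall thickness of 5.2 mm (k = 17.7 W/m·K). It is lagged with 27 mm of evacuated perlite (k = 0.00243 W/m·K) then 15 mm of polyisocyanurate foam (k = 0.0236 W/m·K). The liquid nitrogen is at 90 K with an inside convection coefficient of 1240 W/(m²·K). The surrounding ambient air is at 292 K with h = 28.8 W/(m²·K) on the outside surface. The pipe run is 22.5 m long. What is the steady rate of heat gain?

Q ≈ 63.1 W

Radial resistances (cylindrical: R_cond = ln(r_o/r_i)/(2πkL), R_conv = 1/(h·2πrL)):
R_inner film = 1/(h_i·2πr₁L) = 1/(1240×2π×0.009×22.5) = 6.338×10^-4 K/W
R_stainless steel pipe wall = ln(14.2/9)/(2π×17.7×22.5) = 1.822×10^-4 K/W
R_evacuated perlite = ln(41.2/14.2)/(2π×0.00243×22.5) = 3.101 K/W
R_polyisocyanurate foam = ln(56.2/41.2)/(2π×0.0236×22.5) = 0.09306 K/W
R_outer film = 1/(h_o·2πr_oL) = 1/(28.8×2π×0.0562×22.5) = 0.00437 K/W
R_total = 3.199 K/W
Q = ΔT/R_total = 202/3.199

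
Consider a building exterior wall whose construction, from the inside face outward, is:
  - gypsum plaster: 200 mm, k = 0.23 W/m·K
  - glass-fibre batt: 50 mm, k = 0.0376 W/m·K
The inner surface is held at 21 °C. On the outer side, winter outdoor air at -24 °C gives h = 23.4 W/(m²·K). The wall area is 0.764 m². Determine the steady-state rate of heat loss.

Treating each layer as a thermal resistance in series:
R_gypsum plaster = L/(kA) = 0.2/(0.23×0.764) = 1.138 K/W
R_glass-fibre batt = L/(kA) = 0.05/(0.0376×0.764) = 1.741 K/W
R_outer film = 1/(h_o·A) = 1/(23.4×0.764) = 0.05594 K/W
R_total = 2.935 K/W
Q = ΔT / R_total = 45 / 2.935

Q ≈ 15.3 W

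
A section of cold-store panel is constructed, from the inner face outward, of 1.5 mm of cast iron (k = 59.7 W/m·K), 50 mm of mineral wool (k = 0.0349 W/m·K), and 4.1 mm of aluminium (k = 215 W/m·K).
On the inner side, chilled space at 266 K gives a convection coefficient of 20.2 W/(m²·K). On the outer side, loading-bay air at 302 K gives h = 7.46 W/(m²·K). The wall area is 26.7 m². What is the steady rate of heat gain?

Q ≈ 595 W

Treating each layer as a thermal resistance in series:
R_inner film = 1/(h_i·A) = 1/(20.2×26.7) = 0.001854 K/W
R_cast iron = L/(kA) = 0.0015/(59.7×26.7) = 9.41×10^-7 K/W
R_mineral wool = L/(kA) = 0.05/(0.0349×26.7) = 0.05366 K/W
R_aluminium = L/(kA) = 0.0041/(215×26.7) = 7.142×10^-7 K/W
R_outer film = 1/(h_o·A) = 1/(7.46×26.7) = 0.005021 K/W
R_total = 0.06053 K/W
Q = ΔT / R_total = 36 / 0.06053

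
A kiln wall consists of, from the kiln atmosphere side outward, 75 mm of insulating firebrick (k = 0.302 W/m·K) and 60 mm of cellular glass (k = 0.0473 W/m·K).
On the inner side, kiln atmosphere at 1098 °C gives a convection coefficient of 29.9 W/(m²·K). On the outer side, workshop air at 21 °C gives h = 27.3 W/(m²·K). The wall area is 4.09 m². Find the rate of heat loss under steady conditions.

Using the resistance-network approach (series):
R_inner film = 1/(h_i·A) = 1/(29.9×4.09) = 0.008177 K/W
R_insulating firebrick = L/(kA) = 0.075/(0.302×4.09) = 0.06072 K/W
R_cellular glass = L/(kA) = 0.06/(0.0473×4.09) = 0.3101 K/W
R_outer film = 1/(h_o·A) = 1/(27.3×4.09) = 0.008956 K/W
R_total = 0.388 K/W
Q = ΔT / R_total = 1077 / 0.388

Q ≈ 2780 W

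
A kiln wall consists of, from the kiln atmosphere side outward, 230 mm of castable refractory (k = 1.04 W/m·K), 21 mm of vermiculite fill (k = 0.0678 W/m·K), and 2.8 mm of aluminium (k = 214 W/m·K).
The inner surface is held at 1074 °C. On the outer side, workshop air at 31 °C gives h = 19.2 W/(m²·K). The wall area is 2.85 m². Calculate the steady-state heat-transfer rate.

Q ≈ 5100 W

Using the resistance-network approach (series):
R_castable refractory = L/(kA) = 0.23/(1.04×2.85) = 0.0776 K/W
R_vermiculite fill = L/(kA) = 0.021/(0.0678×2.85) = 0.1087 K/W
R_aluminium = L/(kA) = 0.0028/(214×2.85) = 4.591×10^-6 K/W
R_outer film = 1/(h_o·A) = 1/(19.2×2.85) = 0.01827 K/W
R_total = 0.2046 K/W
Q = ΔT / R_total = 1043 / 0.2046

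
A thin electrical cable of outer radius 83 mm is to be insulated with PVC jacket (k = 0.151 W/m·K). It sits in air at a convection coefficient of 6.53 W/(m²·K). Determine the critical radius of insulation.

For a cylinder r_cr = k/h = 0.151/6.53
r_cr = 23.1 mm; since the bare radius (83 mm) is above r_cr, any added insulation will reduce heat loss.

r_cr ≈ 23.1 mm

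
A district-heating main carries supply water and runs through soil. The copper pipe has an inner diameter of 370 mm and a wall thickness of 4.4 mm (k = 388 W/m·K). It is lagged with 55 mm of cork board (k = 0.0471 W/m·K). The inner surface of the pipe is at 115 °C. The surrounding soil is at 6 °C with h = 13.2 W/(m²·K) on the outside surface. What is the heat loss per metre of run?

q′ ≈ 120 W/m

Per-layer cylindrical resistances, series-summed:
R_copper pipe wall = ln(189.4/185)/(2π×388×1) = 9.642×10^-6 K/W
R_cork board = ln(244.4/189.4)/(2π×0.0471×1) = 0.8615 K/W
R_outer film = 1/(h_o·2πr_oL) = 1/(13.2×2π×0.2444×1) = 0.04933 K/W
R_total = 0.9108 K/W
Q = ΔT/R_total = 109/0.9108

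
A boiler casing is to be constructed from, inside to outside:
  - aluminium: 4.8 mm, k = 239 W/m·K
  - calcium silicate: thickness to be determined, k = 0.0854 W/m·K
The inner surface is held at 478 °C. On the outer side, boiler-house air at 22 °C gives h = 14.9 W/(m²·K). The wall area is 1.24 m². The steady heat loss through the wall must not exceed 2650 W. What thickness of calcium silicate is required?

Series thermal resistances:
R_aluminium = L/(kA) = 0.0048/(239×1.24) = 1.62×10^-5 K/W
R_outer film = 1/(h_o·A) = 1/(14.9×1.24) = 0.05412 K/W
Sum of the known resistances R_other = 0.05414 K/W
Required total resistance R_tot = ΔT/Q_allow = 456/2650 = 0.1721 K/W
R_calcium silicate = R_tot − R_other = 0.1179 K/W
L = R·k·A = 0.1179×0.0854×1.24

L ≈ 12.5 mm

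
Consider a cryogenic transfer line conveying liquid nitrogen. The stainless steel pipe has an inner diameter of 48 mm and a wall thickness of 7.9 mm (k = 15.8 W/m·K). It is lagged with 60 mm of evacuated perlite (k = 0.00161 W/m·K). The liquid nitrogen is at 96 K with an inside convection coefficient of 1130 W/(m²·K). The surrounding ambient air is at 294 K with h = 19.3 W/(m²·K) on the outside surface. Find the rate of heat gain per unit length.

For a radial system each layer contributes R = ln(r_out/r_in)/(2πkL); films add R = 1/(hA).
R_inner film = 1/(h_i·2πr₁L) = 1/(1130×2π×0.024×1) = 0.005869 K/W
R_stainless steel pipe wall = ln(31.9/24)/(2π×15.8×1) = 0.002866 K/W
R_evacuated perlite = ln(91.9/31.9)/(2π×0.00161×1) = 104.6 K/W
R_outer film = 1/(h_o·2πr_oL) = 1/(19.3×2π×0.0919×1) = 0.08973 K/W
R_total = 104.7 K/W
Q = ΔT/R_total = 198/104.7

q′ ≈ 1.89 W/m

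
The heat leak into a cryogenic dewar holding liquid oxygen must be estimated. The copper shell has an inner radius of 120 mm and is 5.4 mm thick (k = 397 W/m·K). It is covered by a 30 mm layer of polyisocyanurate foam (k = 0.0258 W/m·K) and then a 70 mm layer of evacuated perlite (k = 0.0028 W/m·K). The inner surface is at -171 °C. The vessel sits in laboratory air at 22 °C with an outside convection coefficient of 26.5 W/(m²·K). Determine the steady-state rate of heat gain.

Q ≈ 3.13 W

Each spherical layer contributes R = (1/r_i − 1/r_o)/(4πk):
R_copper shell = (1/0.12 − 1/0.1254)/(4π×397) = 7.193×10^-5 K/W
R_polyisocyanurate foam = (1/0.1254 − 1/0.1554)/(4π×0.0258) = 4.748 K/W
R_evacuated perlite = (1/0.1554 − 1/0.2254)/(4π×0.0028) = 56.8 K/W
R_outer film = 1/(h·4πr_o²) = 1/(26.5×4π×0.2254²) = 0.05911 K/W
R_total = 61.6 K/W
Q = ΔT/R_total = 193/61.6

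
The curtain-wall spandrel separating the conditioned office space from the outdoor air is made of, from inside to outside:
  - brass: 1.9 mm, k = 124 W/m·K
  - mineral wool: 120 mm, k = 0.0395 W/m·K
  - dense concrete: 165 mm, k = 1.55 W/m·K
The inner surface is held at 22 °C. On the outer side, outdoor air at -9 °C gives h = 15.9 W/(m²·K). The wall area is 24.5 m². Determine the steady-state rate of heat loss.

Using the resistance-network approach (series):
R_brass = L/(kA) = 0.0019/(124×24.5) = 6.254×10^-7 K/W
R_mineral wool = L/(kA) = 0.12/(0.0395×24.5) = 0.124 K/W
R_dense concrete = L/(kA) = 0.165/(1.55×24.5) = 0.004345 K/W
R_outer film = 1/(h_o·A) = 1/(15.9×24.5) = 0.002567 K/W
R_total = 0.1309 K/W
Q = ΔT / R_total = 31 / 0.1309

Q ≈ 237 W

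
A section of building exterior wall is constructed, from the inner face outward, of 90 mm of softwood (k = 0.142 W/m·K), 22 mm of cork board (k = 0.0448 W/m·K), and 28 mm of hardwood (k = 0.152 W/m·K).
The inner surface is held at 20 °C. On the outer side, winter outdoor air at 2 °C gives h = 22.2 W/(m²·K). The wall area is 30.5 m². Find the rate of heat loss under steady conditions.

Q ≈ 405 W

Using the resistance-network approach (series):
R_softwood = L/(kA) = 0.09/(0.142×30.5) = 0.02078 K/W
R_cork board = L/(kA) = 0.022/(0.0448×30.5) = 0.0161 K/W
R_hardwood = L/(kA) = 0.028/(0.152×30.5) = 0.00604 K/W
R_outer film = 1/(h_o·A) = 1/(22.2×30.5) = 0.001477 K/W
R_total = 0.0444 K/W
Q = ΔT / R_total = 18 / 0.0444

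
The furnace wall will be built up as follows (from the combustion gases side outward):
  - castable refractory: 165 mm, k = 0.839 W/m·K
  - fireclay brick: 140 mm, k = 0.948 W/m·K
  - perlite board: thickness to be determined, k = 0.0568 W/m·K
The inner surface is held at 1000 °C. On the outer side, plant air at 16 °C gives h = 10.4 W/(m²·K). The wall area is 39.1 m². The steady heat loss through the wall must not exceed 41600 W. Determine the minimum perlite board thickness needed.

L ≈ 27.5 mm

Thermal resistances in series:
R_castable refractory = L/(kA) = 0.165/(0.839×39.1) = 0.00503 K/W
R_fireclay brick = L/(kA) = 0.14/(0.948×39.1) = 0.003777 K/W
R_outer film = 1/(h_o·A) = 1/(10.4×39.1) = 0.002459 K/W
Sum of the known resistances R_other = 0.01127 K/W
Required total resistance R_tot = ΔT/Q_allow = 984/41600 = 0.02365 K/W
R_perlite board = R_tot − R_other = 0.01239 K/W
L = R·k·A = 0.01239×0.0568×39.1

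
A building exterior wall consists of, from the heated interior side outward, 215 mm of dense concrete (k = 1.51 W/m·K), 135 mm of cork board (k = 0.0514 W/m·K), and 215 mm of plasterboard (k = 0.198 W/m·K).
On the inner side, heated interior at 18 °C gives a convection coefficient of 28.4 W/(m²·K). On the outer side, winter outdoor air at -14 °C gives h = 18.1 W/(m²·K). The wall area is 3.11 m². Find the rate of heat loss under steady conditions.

Series thermal resistances:
R_inner film = 1/(h_i·A) = 1/(28.4×3.11) = 0.01132 K/W
R_dense concrete = L/(kA) = 0.215/(1.51×3.11) = 0.04578 K/W
R_cork board = L/(kA) = 0.135/(0.0514×3.11) = 0.8445 K/W
R_plasterboard = L/(kA) = 0.215/(0.198×3.11) = 0.3492 K/W
R_outer film = 1/(h_o·A) = 1/(18.1×3.11) = 0.01776 K/W
R_total = 1.269 K/W
Q = ΔT / R_total = 32 / 1.269

Q ≈ 25.2 W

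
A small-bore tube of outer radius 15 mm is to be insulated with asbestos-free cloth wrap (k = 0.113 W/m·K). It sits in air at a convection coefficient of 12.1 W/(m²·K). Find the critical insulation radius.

For a cylinder r_cr = k/h = 0.113/12.1
r_cr = 9.34 mm; since the bare radius (15 mm) is above r_cr, any added insulation will reduce heat loss.

r_cr ≈ 9.34 mm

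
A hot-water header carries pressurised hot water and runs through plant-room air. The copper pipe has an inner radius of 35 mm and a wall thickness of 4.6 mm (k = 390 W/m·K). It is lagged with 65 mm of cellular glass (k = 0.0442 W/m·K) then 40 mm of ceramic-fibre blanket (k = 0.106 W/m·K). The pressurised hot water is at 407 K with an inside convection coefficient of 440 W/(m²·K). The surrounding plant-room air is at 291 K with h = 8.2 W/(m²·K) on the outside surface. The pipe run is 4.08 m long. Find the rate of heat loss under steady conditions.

For a radial system each layer contributes R = ln(r_out/r_in)/(2πkL); films add R = 1/(hA).
R_inner film = 1/(h_i·2πr₁L) = 1/(440×2π×0.035×4.08) = 0.002533 K/W
R_copper pipe wall = ln(39.6/35)/(2π×390×4.08) = 1.235×10^-5 K/W
R_cellular glass = ln(104.6/39.6)/(2π×0.0442×4.08) = 0.8572 K/W
R_ceramic-fibre blanket = ln(144.6/104.6)/(2π×0.106×4.08) = 0.1192 K/W
R_outer film = 1/(h_o·2πr_oL) = 1/(8.2×2π×0.1446×4.08) = 0.0329 K/W
R_total = 1.012 K/W
Q = ΔT/R_total = 116/1.012

Q ≈ 115 W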